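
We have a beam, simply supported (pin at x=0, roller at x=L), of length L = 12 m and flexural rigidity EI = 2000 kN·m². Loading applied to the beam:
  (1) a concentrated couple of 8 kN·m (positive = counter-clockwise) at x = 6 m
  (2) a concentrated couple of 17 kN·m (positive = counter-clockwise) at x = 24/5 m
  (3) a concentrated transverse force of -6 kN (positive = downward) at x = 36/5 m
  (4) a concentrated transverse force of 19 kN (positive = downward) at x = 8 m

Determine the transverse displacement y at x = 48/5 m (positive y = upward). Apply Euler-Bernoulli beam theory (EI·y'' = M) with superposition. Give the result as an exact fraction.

Load 1 — applied couple M₀=8 kN·m at a=6 m (b=L-a=6):
  y_1 = (M₀x³/(6L)-M₀(x-a)²/2+C₁x)/EI  [x>a] with C₁=M₀(3b²-L²)/(6L)=-4 = (8·(48/5)³/(6·12)-8·((48/5)-6)²/2+(-4)·(48/5))/2000 = 63/15625 m
Load 2 — applied couple M₀=17 kN·m at a=24/5 m (b=L-a=36/5):
  y_2 = (M₀x³/(6L)-M₀(x-a)²/2+C₁x)/EI  [x>a] with C₁=M₀(3b²-L²)/(6L)=68/25 = (17·(48/5)³/(6·12)-17·((48/5)-(24/5))²/2+(68/25)·(48/5))/2000 = 306/15625 m
Load 3 — point force P=-6 kN at a=36/5 m (b=L-a=24/5):
  y_3 = -Pa(L-x)(2Lx-a²-x²)/(6LEI)  [x>a] = -(-6)·(36/5)·(12-(48/5))·(2·12·(48/5)-(36/5)²-(48/5)²)/(6·12·2000) = 972/15625 m
Load 4 — point force P=19 kN at a=8 m (b=L-a=4):
  y_4 = -Pa(L-x)(2Lx-a²-x²)/(6LEI)  [x>a] = -19·8·(12-(48/5))·(2·12·(48/5)-8²-(48/5)²)/(6·12·2000) = -8816/46875 m
Superposition: y = Σ y_i = -4793/46875 m ≈ -0.102251 m

y(48/5) = -4793/46875 m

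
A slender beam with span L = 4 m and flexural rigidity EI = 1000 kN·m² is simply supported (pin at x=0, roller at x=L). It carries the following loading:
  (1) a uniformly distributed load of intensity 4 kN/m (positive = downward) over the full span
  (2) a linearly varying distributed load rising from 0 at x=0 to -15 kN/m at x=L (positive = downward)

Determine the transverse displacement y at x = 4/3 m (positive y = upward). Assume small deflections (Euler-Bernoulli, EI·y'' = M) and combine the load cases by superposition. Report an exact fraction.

Load 1 — uniform load w=4 kN/m over full span:
  y_1 = -wx(L³-2Lx²+x³)/(24EI) = -4·(4/3)·(4³-2·4·(4/3)²+(4/3)³)/(24·1000) = -352/30375 m
Load 2 — triangular load w₀=-15 kN/m (0→w₀ over full span):
  y_2 = -w₀x(7L⁴-10L²x²+3x⁴)/(360LEI) = -(-15)·(4/3)·(7·4⁴-10·4²·(4/3)²+3·(4/3)⁴)/(360·4·1000) = 128/6075 m
Superposition: y = Σ y_i = 32/3375 m ≈ 0.009481 m

y(4/3) = 32/3375 m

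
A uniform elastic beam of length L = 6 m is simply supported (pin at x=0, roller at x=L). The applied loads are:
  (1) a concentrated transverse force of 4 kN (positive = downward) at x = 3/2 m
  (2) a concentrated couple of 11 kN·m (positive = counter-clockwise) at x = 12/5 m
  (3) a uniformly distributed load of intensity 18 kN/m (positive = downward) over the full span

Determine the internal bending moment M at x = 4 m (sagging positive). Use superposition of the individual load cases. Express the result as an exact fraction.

Load 1 — point force P=4 kN at a=3/2 m (b=L-a=9/2):
  M_1 = Pa(L-x)/L  [x>a] = 4·(3/2)·(6-4)/6 = 2 kN·m
Load 2 — applied couple M₀=11 kN·m at a=12/5 m (b=L-a=18/5):
  M_2 = M₀x/L - M₀  [x>a] = 11·4/6 - 11 = -11/3 kN·m
Load 3 — uniform load w=18 kN/m over full span:
  M_3 = wx(L-x)/2 = 18·4·(6-4)/2 = 72 kN·m
Superposition: M = Σ M_i = 211/3 kN·m ≈ 70.333333 kN·m

M(4) = 211/3 kN·m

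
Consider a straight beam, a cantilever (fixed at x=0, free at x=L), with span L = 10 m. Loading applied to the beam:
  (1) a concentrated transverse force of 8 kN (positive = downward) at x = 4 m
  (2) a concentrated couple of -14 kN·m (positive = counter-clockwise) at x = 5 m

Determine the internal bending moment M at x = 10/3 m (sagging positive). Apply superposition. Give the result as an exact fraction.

Load 1 — point force P=8 kN at a=4 m (b=L-a=6):
  M_1 = -P(a-x)  [x≤a] = -8·(4-(10/3)) = -16/3 kN·m
Load 2 — applied couple M₀=-14 kN·m at a=5 m (b=L-a=5):
  M_2 = M₀  [x≤a] = (-14) = -14 kN·m
Superposition: M = Σ M_i = -58/3 kN·m ≈ -19.333333 kN·m

M(10/3) = -58/3 kN·m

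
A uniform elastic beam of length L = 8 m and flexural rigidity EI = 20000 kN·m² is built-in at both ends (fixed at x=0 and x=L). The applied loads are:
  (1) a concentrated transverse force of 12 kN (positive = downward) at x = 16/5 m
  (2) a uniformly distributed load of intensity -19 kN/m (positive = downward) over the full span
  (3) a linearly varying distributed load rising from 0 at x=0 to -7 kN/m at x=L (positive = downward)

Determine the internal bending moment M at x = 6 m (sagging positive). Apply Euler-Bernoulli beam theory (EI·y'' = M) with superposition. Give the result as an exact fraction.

Load 1 — point force P=12 kN at a=16/5 m (b=L-a=24/5):
  M_1 = Pa²(a+3b)(L-x)/L³ - Pa²b/L²  [x>a] = 12·(16/5)²·((16/5)+3·(24/5))·(8-6)/8³ - 12·(16/5)²·(24/5)/8² = -96/125 kN·m
Load 2 — uniform load w=-19 kN/m over full span:
  M_2 = wLx/2 - wL²/12 - wx²/2 = (-19)·8·6/2 - (-19)·8²/12 - (-19)·6²/2 = -38/3 kN·m
Load 3 — triangular load w₀=-7 kN/m (0→w₀ over full span):
  M_3 = 3w₀Lx/20 - w₀L²/30 - w₀x³/(6L) = 3·(-7)·8·6/20 - (-7)·8²/30 - (-7)·6³/(6·8) = -119/30 kN·m
Superposition: M = Σ M_i = -13051/750 kN·m ≈ -17.401333 kN·m

M(6) = -13051/750 kN·m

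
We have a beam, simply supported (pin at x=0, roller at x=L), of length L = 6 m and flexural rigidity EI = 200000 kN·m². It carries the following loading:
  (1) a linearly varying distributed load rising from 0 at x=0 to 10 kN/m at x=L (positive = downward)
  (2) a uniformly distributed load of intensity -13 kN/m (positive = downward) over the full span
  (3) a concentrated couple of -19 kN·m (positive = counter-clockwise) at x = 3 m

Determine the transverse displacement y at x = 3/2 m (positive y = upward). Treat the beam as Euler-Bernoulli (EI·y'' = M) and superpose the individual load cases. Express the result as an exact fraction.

Load 1 — triangular load w₀=10 kN/m (0→w₀ over full span):
  y_1 = -w₀x(7L⁴-10L²x²+3x⁴)/(360LEI) = -10·(3/2)·(7·6⁴-10·6²·(3/2)²+3·(3/2)⁴)/(360·6·200000) = -2943/10240000 m
Load 2 — uniform load w=-13 kN/m over full span:
  y_2 = -wx(L³-2Lx²+x³)/(24EI) = -(-13)·(3/2)·(6³-2·6·(3/2)²+(3/2)³)/(24·200000) = 20007/25600000 m
Load 3 — applied couple M₀=-19 kN·m at a=3 m (b=L-a=3):
  y_3 = (M₀x³/(6L)+C₁x)/EI  [x≤a] with C₁=M₀(3b²-L²)/(6L)=19/4 = ((-19)·(3/2)³/(6·6)+(19/4)·(3/2))/200000 = 171/6400000 m
Superposition: y = Σ y_i = 26667/51200000 m ≈ 0.000521 m

y(3/2) = 26667/51200000 m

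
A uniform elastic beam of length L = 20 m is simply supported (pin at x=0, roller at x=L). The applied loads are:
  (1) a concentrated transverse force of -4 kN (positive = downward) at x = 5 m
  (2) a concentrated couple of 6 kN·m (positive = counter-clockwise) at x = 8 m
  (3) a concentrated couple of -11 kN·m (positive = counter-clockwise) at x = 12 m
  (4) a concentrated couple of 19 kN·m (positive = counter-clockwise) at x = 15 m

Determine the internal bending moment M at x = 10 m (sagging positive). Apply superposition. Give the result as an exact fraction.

Load 1 — point force P=-4 kN at a=5 m (b=L-a=15):
  M_1 = Pa(L-x)/L  [x>a] = (-4)·5·(20-10)/20 = -10 kN·m
Load 2 — applied couple M₀=6 kN·m at a=8 m (b=L-a=12):
  M_2 = M₀x/L - M₀  [x>a] = 6·10/20 - 6 = -3 kN·m
Load 3 — applied couple M₀=-11 kN·m at a=12 m (b=L-a=8):
  M_3 = M₀x/L  [x≤a] = (-11)·10/20 = -11/2 kN·m
Load 4 — applied couple M₀=19 kN·m at a=15 m (b=L-a=5):
  M_4 = M₀x/L  [x≤a] = 19·10/20 = 19/2 kN·m
Superposition: M = Σ M_i = -9 kN·m ≈ -9.000000 kN·m

M(10) = -9 kN·m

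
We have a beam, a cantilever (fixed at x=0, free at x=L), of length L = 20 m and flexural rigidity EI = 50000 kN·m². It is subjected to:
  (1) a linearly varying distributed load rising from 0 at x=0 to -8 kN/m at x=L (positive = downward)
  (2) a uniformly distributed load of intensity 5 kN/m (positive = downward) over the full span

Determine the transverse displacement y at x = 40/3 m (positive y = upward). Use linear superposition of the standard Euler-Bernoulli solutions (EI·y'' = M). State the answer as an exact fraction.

Load 1 — triangular load w₀=-8 kN/m (0→w₀ over full span):
  y_1 = (w₀Lx³/12-w₀L²x²/6-w₀x⁵/(120L))/EI = ((-8)·20·(40/3)³/12-(-8)·20²·(40/3)²/6-(-8)·(40/3)⁵/(120·20))/50000 = 23552/18225 m
Load 2 — uniform load w=5 kN/m over full span:
  y_2 = -wx²(x²-4Lx+6L²)/(24EI) = -5·(40/3)²·((40/3)²-4·20·(40/3)+6·20²)/(24·50000) = -272/243 m
Superposition: y = Σ y_i = 3152/18225 m ≈ 0.172949 m

y(40/3) = 3152/18225 m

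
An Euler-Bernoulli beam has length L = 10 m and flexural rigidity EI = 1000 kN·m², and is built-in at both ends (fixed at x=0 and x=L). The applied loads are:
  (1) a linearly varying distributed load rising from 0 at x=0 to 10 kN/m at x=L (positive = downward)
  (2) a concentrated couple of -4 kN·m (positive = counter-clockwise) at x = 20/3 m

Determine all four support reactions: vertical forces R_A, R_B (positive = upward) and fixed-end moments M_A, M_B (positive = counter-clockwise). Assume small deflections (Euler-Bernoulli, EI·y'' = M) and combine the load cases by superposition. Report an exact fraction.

R_A = 217/15 kN, M_A = 32 kN·m, R_B = 533/15 kN, M_B = -50 kN·m

Load 1 — triangular load w₀=10 kN/m (0→w₀ over full span):
  R_A = 3w₀L/20 = 3·10·10/20 = 15 kN
  M_A = w₀L²/30 = 10·10²/30 = 100/3 kN·m
  R_B = 7w₀L/20 = 7·10·10/20 = 35 kN
  M_B = -w₀L²/20 = -10·10²/20 = -50 kN·m
Load 2 — applied couple M₀=-4 kN·m at a=20/3 m (b=L-a=10/3):
  R_A = 6M₀ab/L³ = 6·(-4)·(20/3)·(10/3)/10³ = -8/15 kN
  M_A = M₀b(2a-b)/L² = (-4)·(10/3)·(2·(20/3)-(10/3))/10² = -4/3 kN·m
  R_B = -6M₀ab/L³ = -6·(-4)·(20/3)·(10/3)/10³ = 8/15 kN
  M_B = M₀a(2b-a)/L² = (-4)·(20/3)·(2·(10/3)-(20/3))/10² = 0 kN·m
Superposition: R_A = 217/15 kN, M_A = 32 kN·m, R_B = 533/15 kN, M_B = -50 kN·m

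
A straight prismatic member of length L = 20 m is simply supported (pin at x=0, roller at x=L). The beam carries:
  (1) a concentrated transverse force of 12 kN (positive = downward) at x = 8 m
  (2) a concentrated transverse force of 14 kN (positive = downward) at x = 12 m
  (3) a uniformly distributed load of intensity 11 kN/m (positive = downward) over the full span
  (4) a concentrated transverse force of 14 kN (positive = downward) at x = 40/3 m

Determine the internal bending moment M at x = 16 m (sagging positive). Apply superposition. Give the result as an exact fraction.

Load 1 — point force P=12 kN at a=8 m (b=L-a=12):
  M_1 = Pa(L-x)/L  [x>a] = 12·8·(20-16)/20 = 96/5 kN·m
Load 2 — point force P=14 kN at a=12 m (b=L-a=8):
  M_2 = Pa(L-x)/L  [x>a] = 14·12·(20-16)/20 = 168/5 kN·m
Load 3 — uniform load w=11 kN/m over full span:
  M_3 = wx(L-x)/2 = 11·16·(20-16)/2 = 352 kN·m
Load 4 — point force P=14 kN at a=40/3 m (b=L-a=20/3):
  M_4 = Pa(L-x)/L  [x>a] = 14·(40/3)·(20-16)/20 = 112/3 kN·m
Superposition: M = Σ M_i = 6632/15 kN·m ≈ 442.133333 kN·m

M(16) = 6632/15 kN·m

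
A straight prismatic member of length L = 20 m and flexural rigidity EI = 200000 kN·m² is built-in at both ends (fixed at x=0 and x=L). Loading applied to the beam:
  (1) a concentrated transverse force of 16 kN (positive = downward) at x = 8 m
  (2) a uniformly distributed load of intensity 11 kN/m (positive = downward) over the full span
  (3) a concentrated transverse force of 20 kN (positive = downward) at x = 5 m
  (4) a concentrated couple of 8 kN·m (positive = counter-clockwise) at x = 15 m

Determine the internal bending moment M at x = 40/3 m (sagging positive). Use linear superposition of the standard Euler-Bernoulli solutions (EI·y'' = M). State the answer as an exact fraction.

Load 1 — point force P=16 kN at a=8 m (b=L-a=12):
  M_1 = Pa²(a+3b)(L-x)/L³ - Pa²b/L²  [x>a] = 16·8²·(8+3·12)·(20-(40/3))/20³ - 16·8²·12/20² = 512/75 kN·m
Load 2 — uniform load w=11 kN/m over full span:
  M_2 = wLx/2 - wL²/12 - wx²/2 = 11·20·(40/3)/2 - 11·20²/12 - 11·(40/3)²/2 = 1100/9 kN·m
Load 3 — point force P=20 kN at a=5 m (b=L-a=15):
  M_3 = Pa²(a+3b)(L-x)/L³ - Pa²b/L²  [x>a] = 20·5²·(5+3·15)·(20-(40/3))/20³ - 20·5²·15/20² = 25/12 kN·m
Load 4 — applied couple M₀=8 kN·m at a=15 m (b=L-a=5):
  M_4 = R_Ax - M_A  [x≤a] with R_A=9/20, M_A=5/2 = (9/20)·(40/3) - (5/2) = 7/2 kN·m
Superposition: M = Σ M_i = 121169/900 kN·m ≈ 134.632222 kN·m

M(40/3) = 121169/900 kN·m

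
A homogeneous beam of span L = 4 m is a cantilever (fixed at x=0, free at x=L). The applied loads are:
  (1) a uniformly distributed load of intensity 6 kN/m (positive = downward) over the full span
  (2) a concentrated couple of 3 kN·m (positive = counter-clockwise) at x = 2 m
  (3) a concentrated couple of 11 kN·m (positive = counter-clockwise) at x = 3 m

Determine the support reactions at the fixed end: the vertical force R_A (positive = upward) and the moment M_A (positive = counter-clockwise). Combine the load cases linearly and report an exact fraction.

R_A = 24 kN, M_A = 34 kN·m

Load 1 — uniform load w=6 kN/m over full span:
  R_A = wL = 6·4 = 24 kN
  M_A = wL²/2 = 6·4²/2 = 48 kN·m
Load 2 — applied couple M₀=3 kN·m at a=2 m (b=L-a=2):
  R_A = 0 kN
  M_A = -M₀ = -3 kN·m
Load 3 — applied couple M₀=11 kN·m at a=3 m (b=L-a=1):
  R_A = 0 kN
  M_A = -M₀ = -11 kN·m
Superposition: R_A = 24 kN, M_A = 34 kN·m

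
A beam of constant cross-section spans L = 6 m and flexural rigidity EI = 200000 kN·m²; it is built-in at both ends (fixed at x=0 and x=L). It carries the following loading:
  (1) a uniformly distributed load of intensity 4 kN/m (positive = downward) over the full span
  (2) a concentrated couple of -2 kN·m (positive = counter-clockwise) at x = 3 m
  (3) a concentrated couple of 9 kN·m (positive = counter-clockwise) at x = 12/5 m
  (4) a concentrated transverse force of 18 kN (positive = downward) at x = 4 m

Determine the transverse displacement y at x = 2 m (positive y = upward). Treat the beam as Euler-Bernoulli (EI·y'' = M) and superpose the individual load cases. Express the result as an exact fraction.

Load 1 — uniform load w=4 kN/m over full span:
  y_1 = -wx²(L-x)²/(24EI) = -4·2²·(6-2)²/(24·200000) = -1/18750 m
Load 2 — applied couple M₀=-2 kN·m at a=3 m (b=L-a=3):
  y_2 = (R_Ax³/6 - M_Ax²/2)/EI  [x≤a] with R_A=-1/2, M_A=-1/2 = ((-1/2)·2³/6 - (-1/2)·2²/2)/200000 = 1/600000 m
Load 3 — applied couple M₀=9 kN·m at a=12/5 m (b=L-a=18/5):
  y_3 = (R_Ax³/6 - M_Ax²/2)/EI  [x≤a] with R_A=54/25, M_A=27/25 = ((54/25)·2³/6 - (27/25)·2²/2)/200000 = 9/2500000 m
Load 4 — point force P=18 kN at a=4 m (b=L-a=2):
  y_4 = -Pb²x²(3aL-(3a+b)x)/(6L³EI)  [x≤a] = -18·2²·2²·(3·4·6-(3·4+2)·2)/(6·6³·200000) = -11/225000 m
Superposition: y = Σ y_i = -4363/45000000 m ≈ -0.000097 m

y(2) = -4363/45000000 m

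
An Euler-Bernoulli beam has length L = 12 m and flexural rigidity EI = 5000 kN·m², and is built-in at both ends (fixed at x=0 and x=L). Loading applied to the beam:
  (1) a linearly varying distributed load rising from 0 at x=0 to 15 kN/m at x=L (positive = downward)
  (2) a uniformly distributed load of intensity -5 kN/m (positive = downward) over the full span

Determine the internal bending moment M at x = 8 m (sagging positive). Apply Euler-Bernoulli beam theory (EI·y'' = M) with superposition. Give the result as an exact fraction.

Load 1 — triangular load w₀=15 kN/m (0→w₀ over full span):
  M_1 = 3w₀Lx/20 - w₀L²/30 - w₀x³/(6L) = 3·15·12·8/20 - 15·12²/30 - 15·8³/(6·12) = 112/3 kN·m
Load 2 — uniform load w=-5 kN/m over full span:
  M_2 = wLx/2 - wL²/12 - wx²/2 = (-5)·12·8/2 - (-5)·12²/12 - (-5)·8²/2 = -20 kN·m
Superposition: M = Σ M_i = 52/3 kN·m ≈ 17.333333 kN·m

M(8) = 52/3 kN·m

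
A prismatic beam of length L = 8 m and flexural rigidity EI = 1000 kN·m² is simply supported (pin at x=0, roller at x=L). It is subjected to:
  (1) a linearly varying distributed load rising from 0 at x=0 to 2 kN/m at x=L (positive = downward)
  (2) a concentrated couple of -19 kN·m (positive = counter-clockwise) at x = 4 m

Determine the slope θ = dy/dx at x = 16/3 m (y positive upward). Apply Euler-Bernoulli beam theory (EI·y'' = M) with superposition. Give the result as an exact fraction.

Load 1 — triangular load w₀=2 kN/m (0→w₀ over full span):
  θ_1 = -w₀(7L⁴-30L²x²+15x⁴)/(360LEI) = -2·(7·8⁴-30·8²·(16/3)²+15·(16/3)⁴)/(360·8·1000) = 1456/151875 rad
Load 2 — applied couple M₀=-19 kN·m at a=4 m (b=L-a=4):
  θ_2 = (M₀x²/(2L)-M₀(x-a)+C₁)/EI  [x>a] with C₁=M₀(3b²-L²)/(6L)=19/3 = ((-19)·(16/3)²/(2·8)-(-19)·((16/3)-4)+(19/3))/1000 = -19/9000 rad
Superposition: θ = Σ θ_i = 9083/1215000 rad ≈ 0.007476 rad

θ(16/3) = 9083/1215000 rad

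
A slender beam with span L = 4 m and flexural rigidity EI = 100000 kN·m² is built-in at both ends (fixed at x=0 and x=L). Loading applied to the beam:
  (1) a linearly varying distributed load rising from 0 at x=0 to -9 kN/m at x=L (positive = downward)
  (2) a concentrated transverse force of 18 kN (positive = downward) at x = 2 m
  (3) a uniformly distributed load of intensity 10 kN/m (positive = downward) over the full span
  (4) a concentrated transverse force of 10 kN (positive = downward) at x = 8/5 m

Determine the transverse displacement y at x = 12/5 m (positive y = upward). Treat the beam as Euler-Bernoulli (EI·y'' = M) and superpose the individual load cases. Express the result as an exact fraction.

y(12/5) = -16343/146484375 m

Load 1 — triangular load w₀=-9 kN/m (0→w₀ over full span):
  y_1 = -w₀x²(L-x)²(x+2L)/(120LEI) = -(-9)·(12/5)²·(4-(12/5))²·((12/5)+2·4)/(120·4·100000) = 1404/48828125 m
Load 2 — point force P=18 kN at a=2 m (b=L-a=2):
  y_2 = -Pa²(L-x)²(3bL-(3b+a)(L-x))/(6L³EI)  [x>a] = -18·2²·(4-(12/5))²·(3·2·4-(3·2+2)·(4-(12/5)))/(6·4³·100000) = -21/390625 m
Load 3 — uniform load w=10 kN/m over full span:
  y_3 = -wx²(L-x)²/(24EI) = -10·(12/5)²·(4-(12/5))²/(24·100000) = -24/390625 m
Load 4 — point force P=10 kN at a=8/5 m (b=L-a=12/5):
  y_4 = -Pa²(L-x)²(3bL-(3b+a)(L-x))/(6L³EI)  [x>a] = -10·(8/5)²·(4-(12/5))²·(3·(12/5)·4-(3·(12/5)+(8/5))·(4-(12/5)))/(6·4³·100000) = -736/29296875 m
Superposition: y = Σ y_i = -16343/146484375 m ≈ -0.000112 m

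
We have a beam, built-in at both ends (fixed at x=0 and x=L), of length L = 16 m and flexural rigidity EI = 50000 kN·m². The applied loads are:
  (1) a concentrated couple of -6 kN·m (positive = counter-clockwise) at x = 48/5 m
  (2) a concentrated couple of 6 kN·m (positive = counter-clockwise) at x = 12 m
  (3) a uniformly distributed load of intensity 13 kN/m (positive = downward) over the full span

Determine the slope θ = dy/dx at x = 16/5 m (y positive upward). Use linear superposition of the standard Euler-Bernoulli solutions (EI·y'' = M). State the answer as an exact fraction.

θ(16/5) = -16658/1953125 rad

Load 1 — applied couple M₀=-6 kN·m at a=48/5 m (b=L-a=32/5):
  θ_1 = (R_Ax²/2 - M_Ax)/EI  [x≤a] with R_A=-27/50, M_A=-48/25 = ((-27/50)·(16/5)²/2 - (-48/25)·(16/5))/50000 = 132/1953125 rad
Load 2 — applied couple M₀=6 kN·m at a=12 m (b=L-a=4):
  θ_2 = (R_Ax²/2 - M_Ax)/EI  [x≤a] with R_A=27/64, M_A=15/8 = ((27/64)·(16/5)²/2 - (15/8)·(16/5))/50000 = -6/78125 rad
Load 3 — uniform load w=13 kN/m over full span:
  θ_3 = -wx(L-x)(L-2x)/(12EI) = -13·(16/5)·(16-(16/5))·(16-2·(16/5))/(12·50000) = -3328/390625 rad
Superposition: θ = Σ θ_i = -16658/1953125 rad ≈ -0.008529 rad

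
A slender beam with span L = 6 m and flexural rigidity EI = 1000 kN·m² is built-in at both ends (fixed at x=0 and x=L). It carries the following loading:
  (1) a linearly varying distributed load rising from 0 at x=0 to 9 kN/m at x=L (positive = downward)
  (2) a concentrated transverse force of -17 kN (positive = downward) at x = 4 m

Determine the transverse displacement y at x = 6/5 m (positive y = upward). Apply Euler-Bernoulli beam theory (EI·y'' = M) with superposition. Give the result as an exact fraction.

y(6/5) = -15277/11718750 m

Load 1 — triangular load w₀=9 kN/m (0→w₀ over full span):
  y_1 = -w₀x²(L-x)²(x+2L)/(120LEI) = -9·(6/5)²·(6-(6/5))²·((6/5)+2·6)/(120·6·1000) = -10692/1953125 m
Load 2 — point force P=-17 kN at a=4 m (b=L-a=2):
  y_2 = -Pb²x²(3aL-(3a+b)x)/(6L³EI)  [x≤a] = -(-17)·2²·(6/5)²·(3·4·6-(3·4+2)·(6/5))/(6·6³·1000) = 391/93750 m
Superposition: y = Σ y_i = -15277/11718750 m ≈ -0.001304 m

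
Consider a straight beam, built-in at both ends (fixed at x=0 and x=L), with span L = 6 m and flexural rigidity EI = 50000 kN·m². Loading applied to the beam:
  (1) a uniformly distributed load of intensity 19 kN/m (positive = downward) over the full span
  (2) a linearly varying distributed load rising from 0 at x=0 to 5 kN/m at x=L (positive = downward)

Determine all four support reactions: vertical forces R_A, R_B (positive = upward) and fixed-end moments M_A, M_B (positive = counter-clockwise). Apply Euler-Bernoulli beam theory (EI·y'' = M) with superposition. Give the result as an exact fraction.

Load 1 — uniform load w=19 kN/m over full span:
  R_A = wL/2 = 19·6/2 = 57 kN
  M_A = wL²/12 = 19·6²/12 = 57 kN·m
  R_B = wL/2 = 19·6/2 = 57 kN
  M_B = -wL²/12 = -19·6²/12 = -57 kN·m
Load 2 — triangular load w₀=5 kN/m (0→w₀ over full span):
  R_A = 3w₀L/20 = 3·5·6/20 = 9/2 kN
  M_A = w₀L²/30 = 5·6²/30 = 6 kN·m
  R_B = 7w₀L/20 = 7·5·6/20 = 21/2 kN
  M_B = -w₀L²/20 = -5·6²/20 = -9 kN·m
Superposition: R_A = 123/2 kN, M_A = 63 kN·m, R_B = 135/2 kN, M_B = -66 kN·m

R_A = 123/2 kN, M_A = 63 kN·m, R_B = 135/2 kN, M_B = -66 kN·m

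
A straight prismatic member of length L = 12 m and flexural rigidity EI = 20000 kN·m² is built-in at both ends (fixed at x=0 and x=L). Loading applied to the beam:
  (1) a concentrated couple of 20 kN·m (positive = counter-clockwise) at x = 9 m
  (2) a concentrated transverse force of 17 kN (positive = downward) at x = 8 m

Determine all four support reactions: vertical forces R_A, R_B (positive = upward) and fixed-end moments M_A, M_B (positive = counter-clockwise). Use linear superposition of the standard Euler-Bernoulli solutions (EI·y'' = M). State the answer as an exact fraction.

R_A = 1357/216 kN, M_A = 769/36 kN·m, R_B = 2315/216 kN, M_B = -1223/36 kN·m

Load 1 — applied couple M₀=20 kN·m at a=9 m (b=L-a=3):
  R_A = 6M₀ab/L³ = 6·20·9·3/12³ = 15/8 kN
  M_A = M₀b(2a-b)/L² = 20·3·(2·9-3)/12² = 25/4 kN·m
  R_B = -6M₀ab/L³ = -6·20·9·3/12³ = -15/8 kN
  M_B = M₀a(2b-a)/L² = 20·9·(2·3-9)/12² = -15/4 kN·m
Load 2 — point force P=17 kN at a=8 m (b=L-a=4):
  R_A = Pb²(3a+b)/L³ = 17·4²·(3·8+4)/12³ = 119/27 kN
  M_A = Pab²/L² = 17·8·4²/12² = 136/9 kN·m
  R_B = Pa²(a+3b)/L³ = 17·8²·(8+3·4)/12³ = 340/27 kN
  M_B = -Pa²b/L² = -17·8²·4/12² = -272/9 kN·m
Superposition: R_A = 1357/216 kN, M_A = 769/36 kN·m, R_B = 2315/216 kN, M_B = -1223/36 kN·m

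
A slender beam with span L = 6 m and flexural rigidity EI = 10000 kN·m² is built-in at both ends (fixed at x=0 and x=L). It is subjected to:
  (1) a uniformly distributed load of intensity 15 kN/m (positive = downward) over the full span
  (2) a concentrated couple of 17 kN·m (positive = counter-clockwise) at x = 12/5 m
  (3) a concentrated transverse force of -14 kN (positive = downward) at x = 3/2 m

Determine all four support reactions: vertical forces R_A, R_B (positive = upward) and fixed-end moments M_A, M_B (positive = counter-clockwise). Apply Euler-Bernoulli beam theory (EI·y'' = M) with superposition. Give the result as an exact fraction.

R_A = 14907/400 kN, M_A = 14091/400 kN·m, R_B = 15493/400 kN, M_B = -14249/400 kN·m

Load 1 — uniform load w=15 kN/m over full span:
  R_A = wL/2 = 15·6/2 = 45 kN
  M_A = wL²/12 = 15·6²/12 = 45 kN·m
  R_B = wL/2 = 15·6/2 = 45 kN
  M_B = -wL²/12 = -15·6²/12 = -45 kN·m
Load 2 — applied couple M₀=17 kN·m at a=12/5 m (b=L-a=18/5):
  R_A = 6M₀ab/L³ = 6·17·(12/5)·(18/5)/6³ = 102/25 kN
  M_A = M₀b(2a-b)/L² = 17·(18/5)·(2·(12/5)-(18/5))/6² = 51/25 kN·m
  R_B = -6M₀ab/L³ = -6·17·(12/5)·(18/5)/6³ = -102/25 kN
  M_B = M₀a(2b-a)/L² = 17·(12/5)·(2·(18/5)-(12/5))/6² = 136/25 kN·m
Load 3 — point force P=-14 kN at a=3/2 m (b=L-a=9/2):
  R_A = Pb²(3a+b)/L³ = (-14)·(9/2)²·(3·(3/2)+(9/2))/6³ = -189/16 kN
  M_A = Pab²/L² = (-14)·(3/2)·(9/2)²/6² = -189/16 kN·m
  R_B = Pa²(a+3b)/L³ = (-14)·(3/2)²·((3/2)+3·(9/2))/6³ = -35/16 kN
  M_B = -Pa²b/L² = -(-14)·(3/2)²·(9/2)/6² = 63/16 kN·m
Superposition: R_A = 14907/400 kN, M_A = 14091/400 kN·m, R_B = 15493/400 kN, M_B = -14249/400 kN·m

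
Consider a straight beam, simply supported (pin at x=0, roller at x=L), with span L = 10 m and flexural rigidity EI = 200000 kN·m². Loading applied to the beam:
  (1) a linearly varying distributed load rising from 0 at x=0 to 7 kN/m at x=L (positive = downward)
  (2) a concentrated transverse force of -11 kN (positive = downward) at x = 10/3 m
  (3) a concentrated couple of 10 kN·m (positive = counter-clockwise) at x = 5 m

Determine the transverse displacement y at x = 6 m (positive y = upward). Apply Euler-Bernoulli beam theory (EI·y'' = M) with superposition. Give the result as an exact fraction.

y(6) = -261077/202500000 m

Load 1 — triangular load w₀=7 kN/m (0→w₀ over full span):
  y_1 = -w₀x(7L⁴-10L²x²+3x⁴)/(360LEI) = -7·6·(7·10⁴-10·10²·6²+3·6⁴)/(360·10·200000) = -518/234375 m
Load 2 — point force P=-11 kN at a=10/3 m (b=L-a=20/3):
  y_2 = -Pa(L-x)(2Lx-a²-x²)/(6LEI)  [x>a] = -(-11)·(10/3)·(10-6)·(2·10·6-(10/3)²-6²)/(6·10·200000) = 451/506250 m
Load 3 — applied couple M₀=10 kN·m at a=5 m (b=L-a=5):
  y_3 = (M₀x³/(6L)-M₀(x-a)²/2+C₁x)/EI  [x>a] with C₁=M₀(3b²-L²)/(6L)=-25/6 = (10·6³/(6·10)-10·(6-5)²/2+(-25/6)·6)/200000 = 3/100000 m
Superposition: y = Σ y_i = -261077/202500000 m ≈ -0.001289 m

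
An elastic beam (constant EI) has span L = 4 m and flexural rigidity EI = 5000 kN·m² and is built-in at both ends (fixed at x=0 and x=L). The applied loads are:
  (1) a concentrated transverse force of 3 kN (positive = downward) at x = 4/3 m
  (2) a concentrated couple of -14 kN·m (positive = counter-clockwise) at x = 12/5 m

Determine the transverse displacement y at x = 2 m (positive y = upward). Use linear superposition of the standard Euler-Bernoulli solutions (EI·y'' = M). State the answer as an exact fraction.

y(2) = 253/843750 m

Load 1 — point force P=3 kN at a=4/3 m (b=L-a=8/3):
  y_1 = -Pa²(L-x)²(3bL-(3b+a)(L-x))/(6L³EI)  [x>a] = -3·(4/3)²·(4-2)²·(3·(8/3)·4-(3·(8/3)+(4/3))·(4-2))/(6·4³·5000) = -1/6750 m
Load 2 — applied couple M₀=-14 kN·m at a=12/5 m (b=L-a=8/5):
  y_2 = (R_Ax³/6 - M_Ax²/2)/EI  [x≤a] with R_A=-126/25, M_A=-112/25 = ((-126/25)·2³/6 - (-112/25)·2²/2)/5000 = 7/15625 m
Superposition: y = Σ y_i = 253/843750 m ≈ 0.000300 m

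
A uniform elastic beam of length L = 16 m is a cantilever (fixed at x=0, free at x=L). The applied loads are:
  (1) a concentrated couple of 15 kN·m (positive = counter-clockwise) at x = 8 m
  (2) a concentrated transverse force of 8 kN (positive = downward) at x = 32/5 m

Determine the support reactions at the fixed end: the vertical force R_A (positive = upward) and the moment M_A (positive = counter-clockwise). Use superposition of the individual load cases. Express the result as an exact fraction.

R_A = 8 kN, M_A = 181/5 kN·m

Load 1 — applied couple M₀=15 kN·m at a=8 m (b=L-a=8):
  R_A = 0 kN
  M_A = -M₀ = -15 kN·m
Load 2 — point force P=8 kN at a=32/5 m (b=L-a=48/5):
  R_A = P = 8 kN
  M_A = Pa = 8·(32/5) = 256/5 kN·m
Superposition: R_A = 8 kN, M_A = 181/5 kN·m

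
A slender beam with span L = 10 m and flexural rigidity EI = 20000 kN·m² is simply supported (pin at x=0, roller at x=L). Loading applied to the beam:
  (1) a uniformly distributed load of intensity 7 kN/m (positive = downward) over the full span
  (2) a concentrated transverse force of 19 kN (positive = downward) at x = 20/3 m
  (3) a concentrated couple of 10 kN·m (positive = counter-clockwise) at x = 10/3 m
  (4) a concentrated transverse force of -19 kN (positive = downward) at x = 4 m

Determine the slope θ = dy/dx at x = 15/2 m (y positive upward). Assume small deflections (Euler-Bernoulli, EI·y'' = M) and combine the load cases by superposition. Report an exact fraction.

θ(15/2) = 1215553/129600000 rad

Load 1 — uniform load w=7 kN/m over full span:
  θ_1 = -w(L³-6Lx²+4x³)/(24EI) = -7·(10³-6·10·(15/2)²+4·(15/2)³)/(24·20000) = 77/7680 rad
Load 2 — point force P=19 kN at a=20/3 m (b=L-a=10/3):
  θ_2 = -Pa(2L²-6Lx+3x²+a²)/(6LEI)  [x>a] = -19·(20/3)·(2·10²-6·10·(15/2)+3·(15/2)²+(20/3)²)/(6·10·20000) = 1007/259200 rad
Load 3 — applied couple M₀=10 kN·m at a=10/3 m (b=L-a=20/3):
  θ_3 = (M₀x²/(2L)-M₀(x-a)+C₁)/EI  [x>a] with C₁=M₀(3b²-L²)/(6L)=50/9 = (10·(15/2)²/(2·10)-10·((15/2)-(10/3))+(50/9))/20000 = -23/57600 rad
Load 4 — point force P=-19 kN at a=4 m (b=L-a=6):
  θ_4 = -Pa(2L²-6Lx+3x²+a²)/(6LEI)  [x>a] = -(-19)·4·(2·10²-6·10·(15/2)+3·(15/2)²+4²)/(6·10·20000) = -1653/400000 rad
Superposition: θ = Σ θ_i = 1215553/129600000 rad ≈ 0.009379 rad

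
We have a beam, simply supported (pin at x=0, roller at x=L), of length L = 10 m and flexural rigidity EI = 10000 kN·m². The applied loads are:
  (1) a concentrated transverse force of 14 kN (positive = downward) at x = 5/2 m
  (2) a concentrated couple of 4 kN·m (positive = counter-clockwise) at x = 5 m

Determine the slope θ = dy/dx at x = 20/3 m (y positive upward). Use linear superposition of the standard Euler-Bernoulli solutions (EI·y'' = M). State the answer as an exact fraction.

Load 1 — point force P=14 kN at a=5/2 m (b=L-a=15/2):
  θ_1 = -Pa(2L²-6Lx+3x²+a²)/(6LEI)  [x>a] = -14·(5/2)·(2·10²-6·10·(20/3)+3·(20/3)²+(5/2)²)/(6·10·10000) = 203/57600 rad
Load 2 — applied couple M₀=4 kN·m at a=5 m (b=L-a=5):
  θ_2 = (M₀x²/(2L)-M₀(x-a)+C₁)/EI  [x>a] with C₁=M₀(3b²-L²)/(6L)=-5/3 = (4·(20/3)²/(2·10)-4·((20/3)-5)+(-5/3))/10000 = 1/18000 rad
Superposition: θ = Σ θ_i = 1031/288000 rad ≈ 0.003580 rad

θ(20/3) = 1031/288000 rad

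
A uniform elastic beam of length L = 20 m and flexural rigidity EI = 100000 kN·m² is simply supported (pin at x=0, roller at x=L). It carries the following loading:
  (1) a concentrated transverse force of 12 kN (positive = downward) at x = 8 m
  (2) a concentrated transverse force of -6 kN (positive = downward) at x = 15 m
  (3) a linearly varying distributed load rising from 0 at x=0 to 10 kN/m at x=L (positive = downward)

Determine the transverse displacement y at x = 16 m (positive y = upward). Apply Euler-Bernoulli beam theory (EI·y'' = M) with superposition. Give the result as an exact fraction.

y(16) = -35247/500000 m

Load 1 — point force P=12 kN at a=8 m (b=L-a=12):
  y_1 = -Pa(L-x)(2Lx-a²-x²)/(6LEI)  [x>a] = -12·8·(20-16)·(2·20·16-8²-16²)/(6·20·100000) = -32/3125 m
Load 2 — point force P=-6 kN at a=15 m (b=L-a=5):
  y_2 = -Pa(L-x)(2Lx-a²-x²)/(6LEI)  [x>a] = -(-6)·15·(20-16)·(2·20·16-15²-16²)/(6·20·100000) = 477/100000 m
Load 3 — triangular load w₀=10 kN/m (0→w₀ over full span):
  y_3 = -w₀x(7L⁴-10L²x²+3x⁴)/(360LEI) = -10·16·(7·20⁴-10·20²·16²+3·16⁴)/(360·20·100000) = -1016/15625 m
Superposition: y = Σ y_i = -35247/500000 m ≈ -0.070494 m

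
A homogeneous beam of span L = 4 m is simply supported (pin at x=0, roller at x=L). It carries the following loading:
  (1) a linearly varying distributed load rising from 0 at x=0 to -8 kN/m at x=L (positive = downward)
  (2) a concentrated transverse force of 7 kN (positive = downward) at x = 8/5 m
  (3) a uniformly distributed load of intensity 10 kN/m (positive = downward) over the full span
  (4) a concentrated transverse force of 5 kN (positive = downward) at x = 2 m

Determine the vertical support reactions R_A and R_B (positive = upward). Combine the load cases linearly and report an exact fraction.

R_A = 641/30 kN, R_B = 439/30 kN

Load 1 — triangular load w₀=-8 kN/m (0→w₀ over full span):
  R_A = w₀L/6 = (-8)·4/6 = -16/3 kN
  R_B = w₀L/3 = (-8)·4/3 = -32/3 kN
Load 2 — point force P=7 kN at a=8/5 m (b=L-a=12/5):
  R_A = Pb/L = 7·(12/5)/4 = 21/5 kN
  R_B = Pa/L = 7·(8/5)/4 = 14/5 kN
Load 3 — uniform load w=10 kN/m over full span:
  R_A = wL/2 = 10·4/2 = 20 kN
  R_B = wL/2 = 10·4/2 = 20 kN
Load 4 — point force P=5 kN at a=2 m (b=L-a=2):
  R_A = Pb/L = 5·2/4 = 5/2 kN
  R_B = Pa/L = 5·2/4 = 5/2 kN
Superposition: R_A = 641/30 kN, R_B = 439/30 kN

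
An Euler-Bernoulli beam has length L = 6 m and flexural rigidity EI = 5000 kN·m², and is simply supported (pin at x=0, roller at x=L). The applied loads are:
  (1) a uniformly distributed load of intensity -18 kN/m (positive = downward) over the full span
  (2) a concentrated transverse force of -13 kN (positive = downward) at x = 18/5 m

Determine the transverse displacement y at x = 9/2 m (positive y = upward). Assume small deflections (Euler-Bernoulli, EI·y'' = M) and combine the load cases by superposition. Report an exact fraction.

y(9/2) = 2055699/40000000 m

Load 1 — uniform load w=-18 kN/m over full span:
  y_1 = -wx(L³-2Lx²+x³)/(24EI) = -(-18)·(9/2)·(6³-2·6·(9/2)²+(9/2)³)/(24·5000) = 13851/320000 m
Load 2 — point force P=-13 kN at a=18/5 m (b=L-a=12/5):
  y_2 = -Pa(L-x)(2Lx-a²-x²)/(6LEI)  [x>a] = -(-13)·(18/5)·(6-(9/2))·(2·6·(9/2)-(18/5)²-(9/2)²)/(6·6·5000) = 81081/10000000 m
Superposition: y = Σ y_i = 2055699/40000000 m ≈ 0.051392 m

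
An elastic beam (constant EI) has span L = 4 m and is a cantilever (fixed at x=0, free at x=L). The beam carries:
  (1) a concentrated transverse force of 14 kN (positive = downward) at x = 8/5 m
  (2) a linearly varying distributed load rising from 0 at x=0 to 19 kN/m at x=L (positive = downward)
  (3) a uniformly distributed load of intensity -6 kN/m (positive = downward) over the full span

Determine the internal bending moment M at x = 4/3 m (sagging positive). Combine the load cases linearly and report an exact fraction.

M(4/3) = -14152/405 kN·m

Load 1 — point force P=14 kN at a=8/5 m (b=L-a=12/5):
  M_1 = -P(a-x)  [x≤a] = -14·((8/5)-(4/3)) = -56/15 kN·m
Load 2 — triangular load w₀=19 kN/m (0→w₀ over full span):
  M_2 = w₀Lx/2 - w₀L²/3 - w₀x³/(6L) = 19·4·(4/3)/2 - 19·4²/3 - 19·(4/3)³/(6·4) = -4256/81 kN·m
Load 3 — uniform load w=-6 kN/m over full span:
  M_3 = -w(L-x)²/2 = -(-6)·(4-(4/3))²/2 = 64/3 kN·m
Superposition: M = Σ M_i = -14152/405 kN·m ≈ -34.943210 kN·m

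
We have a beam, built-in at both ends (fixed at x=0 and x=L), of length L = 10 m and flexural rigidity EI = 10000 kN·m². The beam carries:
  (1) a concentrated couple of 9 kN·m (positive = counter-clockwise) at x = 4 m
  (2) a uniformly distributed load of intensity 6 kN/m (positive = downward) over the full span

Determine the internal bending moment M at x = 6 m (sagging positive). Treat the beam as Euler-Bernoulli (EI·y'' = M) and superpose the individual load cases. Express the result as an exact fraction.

Load 1 — applied couple M₀=9 kN·m at a=4 m (b=L-a=6):
  M_1 = R_Ax - M_A - M₀  [x>a] with R_A=162/125, M_A=27/25 = (162/125)·6 - (27/25) - 9 = -288/125 kN·m
Load 2 — uniform load w=6 kN/m over full span:
  M_2 = wLx/2 - wL²/12 - wx²/2 = 6·10·6/2 - 6·10²/12 - 6·6²/2 = 22 kN·m
Superposition: M = Σ M_i = 2462/125 kN·m ≈ 19.696000 kN·m

M(6) = 2462/125 kN·m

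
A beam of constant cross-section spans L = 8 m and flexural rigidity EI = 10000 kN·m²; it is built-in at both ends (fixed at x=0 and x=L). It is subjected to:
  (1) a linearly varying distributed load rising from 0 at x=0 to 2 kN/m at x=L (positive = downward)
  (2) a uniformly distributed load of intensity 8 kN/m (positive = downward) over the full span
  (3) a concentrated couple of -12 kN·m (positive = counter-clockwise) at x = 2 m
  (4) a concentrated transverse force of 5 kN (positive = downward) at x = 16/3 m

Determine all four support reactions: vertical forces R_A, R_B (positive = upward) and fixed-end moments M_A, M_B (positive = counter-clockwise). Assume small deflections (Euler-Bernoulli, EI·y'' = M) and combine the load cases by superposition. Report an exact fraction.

Load 1 — triangular load w₀=2 kN/m (0→w₀ over full span):
  R_A = 3w₀L/20 = 3·2·8/20 = 12/5 kN
  M_A = w₀L²/30 = 2·8²/30 = 64/15 kN·m
  R_B = 7w₀L/20 = 7·2·8/20 = 28/5 kN
  M_B = -w₀L²/20 = -2·8²/20 = -32/5 kN·m
Load 2 — uniform load w=8 kN/m over full span:
  R_A = wL/2 = 8·8/2 = 32 kN
  M_A = wL²/12 = 8·8²/12 = 128/3 kN·m
  R_B = wL/2 = 8·8/2 = 32 kN
  M_B = -wL²/12 = -8·8²/12 = -128/3 kN·m
Load 3 — applied couple M₀=-12 kN·m at a=2 m (b=L-a=6):
  R_A = 6M₀ab/L³ = 6·(-12)·2·6/8³ = -27/16 kN
  M_A = M₀b(2a-b)/L² = (-12)·6·(2·2-6)/8² = 9/4 kN·m
  R_B = -6M₀ab/L³ = -6·(-12)·2·6/8³ = 27/16 kN
  M_B = M₀a(2b-a)/L² = (-12)·2·(2·6-2)/8² = -15/4 kN·m
Load 4 — point force P=5 kN at a=16/3 m (b=L-a=8/3):
  R_A = Pb²(3a+b)/L³ = 5·(8/3)²·(3·(16/3)+(8/3))/8³ = 35/27 kN
  M_A = Pab²/L² = 5·(16/3)·(8/3)²/8² = 80/27 kN·m
  R_B = Pa²(a+3b)/L³ = 5·(16/3)²·((16/3)+3·(8/3))/8³ = 100/27 kN
  M_B = -Pa²b/L² = -5·(16/3)²·(8/3)/8² = -160/27 kN·m
Superposition: R_A = 73459/2160 kN, M_A = 28159/540 kN·m, R_B = 92861/2160 kN, M_B = -31721/540 kN·m

R_A = 73459/2160 kN, M_A = 28159/540 kN·m, R_B = 92861/2160 kN, M_B = -31721/540 kN·m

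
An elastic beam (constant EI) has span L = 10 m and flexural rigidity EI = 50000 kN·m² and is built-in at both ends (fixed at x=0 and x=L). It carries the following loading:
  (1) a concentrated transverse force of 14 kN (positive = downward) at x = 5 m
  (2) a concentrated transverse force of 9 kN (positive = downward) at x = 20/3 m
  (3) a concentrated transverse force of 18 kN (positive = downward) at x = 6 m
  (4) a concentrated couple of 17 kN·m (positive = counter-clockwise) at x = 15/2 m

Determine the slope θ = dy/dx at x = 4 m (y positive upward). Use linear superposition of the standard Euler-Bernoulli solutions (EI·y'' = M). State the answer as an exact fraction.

θ(4) = -23191/25000000 rad

Load 1 — point force P=14 kN at a=5 m (b=L-a=5):
  θ_1 = -Pb²x(2aL-(3a+b)x)/(2L³EI)  [x≤a] = -14·5²·4·(2·5·10-(3·5+5)·4)/(2·10³·50000) = -7/25000 rad
Load 2 — point force P=9 kN at a=20/3 m (b=L-a=10/3):
  θ_2 = -Pb²x(2aL-(3a+b)x)/(2L³EI)  [x≤a] = -9·(10/3)²·4·(2·(20/3)·10-(3·(20/3)+(10/3))·4)/(2·10³·50000) = -1/6250 rad
Load 3 — point force P=18 kN at a=6 m (b=L-a=4):
  θ_3 = -Pb²x(2aL-(3a+b)x)/(2L³EI)  [x≤a] = -18·4²·4·(2·6·10-(3·6+4)·4)/(2·10³·50000) = -144/390625 rad
Load 4 — applied couple M₀=17 kN·m at a=15/2 m (b=L-a=5/2):
  θ_4 = (R_Ax²/2 - M_Ax)/EI  [x≤a] with R_A=153/80, M_A=85/16 = ((153/80)·4²/2 - (85/16)·4)/50000 = -119/1000000 rad
Superposition: θ = Σ θ_i = -23191/25000000 rad ≈ -0.000928 rad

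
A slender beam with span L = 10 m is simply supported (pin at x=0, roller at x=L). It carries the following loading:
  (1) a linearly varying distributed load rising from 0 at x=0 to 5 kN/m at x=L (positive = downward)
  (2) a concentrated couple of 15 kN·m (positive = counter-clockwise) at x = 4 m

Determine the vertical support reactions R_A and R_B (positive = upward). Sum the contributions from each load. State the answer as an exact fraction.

Load 1 — triangular load w₀=5 kN/m (0→w₀ over full span):
  R_A = w₀L/6 = 5·10/6 = 25/3 kN
  R_B = w₀L/3 = 5·10/3 = 50/3 kN
Load 2 — applied couple M₀=15 kN·m at a=4 m (b=L-a=6):
  R_A = M₀/L = 15/10 = 3/2 kN
  R_B = -M₀/L = -15/10 = -3/2 kN
Superposition: R_A = 59/6 kN, R_B = 91/6 kN

R_A = 59/6 kN, R_B = 91/6 kN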